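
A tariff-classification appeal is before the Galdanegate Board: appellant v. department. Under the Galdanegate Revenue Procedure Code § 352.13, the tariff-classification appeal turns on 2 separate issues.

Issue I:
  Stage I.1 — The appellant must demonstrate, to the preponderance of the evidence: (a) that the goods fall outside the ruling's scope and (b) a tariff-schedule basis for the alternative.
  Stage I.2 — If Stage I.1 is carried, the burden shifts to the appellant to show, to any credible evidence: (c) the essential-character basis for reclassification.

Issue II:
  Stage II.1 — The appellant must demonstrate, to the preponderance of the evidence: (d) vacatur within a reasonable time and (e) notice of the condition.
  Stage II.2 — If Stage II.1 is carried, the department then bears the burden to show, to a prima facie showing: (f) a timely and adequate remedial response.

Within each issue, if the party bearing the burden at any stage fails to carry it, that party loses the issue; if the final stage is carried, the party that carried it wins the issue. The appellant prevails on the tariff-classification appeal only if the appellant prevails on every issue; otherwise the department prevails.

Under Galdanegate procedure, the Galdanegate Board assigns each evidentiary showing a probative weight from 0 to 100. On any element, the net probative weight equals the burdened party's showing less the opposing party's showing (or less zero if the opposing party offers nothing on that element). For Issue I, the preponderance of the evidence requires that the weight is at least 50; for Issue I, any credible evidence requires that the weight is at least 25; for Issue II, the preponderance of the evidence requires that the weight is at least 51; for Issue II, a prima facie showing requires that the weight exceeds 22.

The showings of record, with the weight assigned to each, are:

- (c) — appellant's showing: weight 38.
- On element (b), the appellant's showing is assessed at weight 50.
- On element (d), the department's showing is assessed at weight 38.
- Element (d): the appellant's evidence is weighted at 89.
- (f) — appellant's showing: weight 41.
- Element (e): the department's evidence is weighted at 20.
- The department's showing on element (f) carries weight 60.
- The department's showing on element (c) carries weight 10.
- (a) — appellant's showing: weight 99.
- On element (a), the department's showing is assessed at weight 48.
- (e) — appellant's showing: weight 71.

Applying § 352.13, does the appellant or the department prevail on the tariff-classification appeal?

appellant

— Issue I —
Stage I.1 (appellant, the preponderance of the evidence, weight is at least 50): (a) net 99−48=51 ≥ 50 — meets; (b) 50 ≥ 50 — meets.
  All elements met. The appellant retains the burden for Stage I.2.
Stage I.2 (appellant, any credible evidence, weight is at least 25): (c) net 38−10=28 ≥ 25 — meets.
  All elements met at the final stage.
Every stage carried; the appellant prevails on this issue.
— Issue II —
At Stage II.1 the appellant must meet the preponderance of the evidence (weight is at least 51): on (d) the weight is 89 less the opposing 38 gives net 51, which does reach 51, so (d) meets the standard; on (e) the weight is 71 less the opposing 20 gives net 51, which does reach 51, so (e) meets the standard.
  Stage II.1 is satisfied; the onus moves to the department.
At Stage II.2 the department must meet a prima facie showing (weight exceeds 22): on (f) the weight is 60 less the opposing 41 gives net 19, ≤ 22, so (f) does not meet the standard.
  The department does not carry Stage II.2.
The analysis ends at Stage II.2; the appellant prevails on this issue.
Per-issue: Issue I → appellant; Issue II → appellant. The appellant must prevail on every issue; overall, the appellant prevails.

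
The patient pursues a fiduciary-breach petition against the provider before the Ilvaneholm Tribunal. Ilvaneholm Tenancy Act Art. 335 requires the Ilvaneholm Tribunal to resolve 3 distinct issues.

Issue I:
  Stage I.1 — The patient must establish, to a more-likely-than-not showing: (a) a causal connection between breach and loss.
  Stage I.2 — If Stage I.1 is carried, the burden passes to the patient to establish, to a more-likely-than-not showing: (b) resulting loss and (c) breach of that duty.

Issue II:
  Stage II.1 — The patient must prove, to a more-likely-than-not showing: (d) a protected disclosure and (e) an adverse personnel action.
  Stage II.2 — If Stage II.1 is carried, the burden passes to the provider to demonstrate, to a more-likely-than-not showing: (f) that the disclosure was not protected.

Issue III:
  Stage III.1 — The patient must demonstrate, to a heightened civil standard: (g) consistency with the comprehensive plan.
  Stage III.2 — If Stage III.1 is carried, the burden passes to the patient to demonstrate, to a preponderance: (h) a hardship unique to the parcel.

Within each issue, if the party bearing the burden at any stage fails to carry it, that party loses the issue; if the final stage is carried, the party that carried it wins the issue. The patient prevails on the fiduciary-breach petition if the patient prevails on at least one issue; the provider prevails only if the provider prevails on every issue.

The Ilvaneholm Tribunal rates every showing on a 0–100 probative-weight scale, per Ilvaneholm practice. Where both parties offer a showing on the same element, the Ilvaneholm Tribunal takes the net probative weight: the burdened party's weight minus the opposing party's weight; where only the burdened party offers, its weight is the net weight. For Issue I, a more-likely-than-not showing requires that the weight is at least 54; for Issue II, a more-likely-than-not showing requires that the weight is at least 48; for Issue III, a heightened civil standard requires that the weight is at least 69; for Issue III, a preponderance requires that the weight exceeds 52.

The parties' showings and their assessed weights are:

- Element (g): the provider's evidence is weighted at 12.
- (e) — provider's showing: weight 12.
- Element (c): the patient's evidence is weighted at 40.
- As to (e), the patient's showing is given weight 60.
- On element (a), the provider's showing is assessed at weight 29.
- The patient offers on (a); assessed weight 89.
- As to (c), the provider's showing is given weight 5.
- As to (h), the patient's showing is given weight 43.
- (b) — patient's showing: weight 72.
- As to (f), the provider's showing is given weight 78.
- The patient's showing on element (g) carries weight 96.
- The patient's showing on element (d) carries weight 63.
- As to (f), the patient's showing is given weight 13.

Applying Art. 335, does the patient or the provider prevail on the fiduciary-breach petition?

provider

— Issue I —
Stage I.1 (patient, a more-likely-than-not showing, weight is at least 54): (a) net 89−29=60 ≥ 54 — meets.
  Stage I.1 carried; the burden remains with the patient.
Stage I.2 (patient, a more-likely-than-not showing, weight is at least 54): (b) 72 ≥ 54 — meets; (c) net 40−5=35 < 54 — fails.
  Stage I.2 not carried; the patient fails its burden.
The provider prevails on this issue.
— Issue II —
Stage II.1 (patient, a more-likely-than-not showing, weight is at least 48): (d) 63 ≥ 48 — meets; (e) net 60−12=48 ≥ 48 — meets.
  Stage II.1 is satisfied; the onus moves to the provider.
Stage II.2 (provider, a more-likely-than-not showing, weight is at least 48): (f) net 78−13=65 ≥ 48 — meets.
  Stage II.2 carried; the final stage is satisfied.
Every stage carried; the provider prevails on this issue.
— Issue III —
Stage III.1 (patient, a heightened civil standard, weight is at least 69): (g) net 96−12=84 ≥ 69 — meets.
  Stage III.1 carried; the burden remains with the patient.
Stage III.2 (patient, a preponderance, weight exceeds 52): (h) 43 ≤ 52 — fails.
  Stage III.2 not carried; the patient fails its burden.
The provider prevails on this issue.
Per-issue: Issue I → provider; Issue II → provider; Issue III → provider. The patient must prevail on at least one issue; overall, the provider prevails.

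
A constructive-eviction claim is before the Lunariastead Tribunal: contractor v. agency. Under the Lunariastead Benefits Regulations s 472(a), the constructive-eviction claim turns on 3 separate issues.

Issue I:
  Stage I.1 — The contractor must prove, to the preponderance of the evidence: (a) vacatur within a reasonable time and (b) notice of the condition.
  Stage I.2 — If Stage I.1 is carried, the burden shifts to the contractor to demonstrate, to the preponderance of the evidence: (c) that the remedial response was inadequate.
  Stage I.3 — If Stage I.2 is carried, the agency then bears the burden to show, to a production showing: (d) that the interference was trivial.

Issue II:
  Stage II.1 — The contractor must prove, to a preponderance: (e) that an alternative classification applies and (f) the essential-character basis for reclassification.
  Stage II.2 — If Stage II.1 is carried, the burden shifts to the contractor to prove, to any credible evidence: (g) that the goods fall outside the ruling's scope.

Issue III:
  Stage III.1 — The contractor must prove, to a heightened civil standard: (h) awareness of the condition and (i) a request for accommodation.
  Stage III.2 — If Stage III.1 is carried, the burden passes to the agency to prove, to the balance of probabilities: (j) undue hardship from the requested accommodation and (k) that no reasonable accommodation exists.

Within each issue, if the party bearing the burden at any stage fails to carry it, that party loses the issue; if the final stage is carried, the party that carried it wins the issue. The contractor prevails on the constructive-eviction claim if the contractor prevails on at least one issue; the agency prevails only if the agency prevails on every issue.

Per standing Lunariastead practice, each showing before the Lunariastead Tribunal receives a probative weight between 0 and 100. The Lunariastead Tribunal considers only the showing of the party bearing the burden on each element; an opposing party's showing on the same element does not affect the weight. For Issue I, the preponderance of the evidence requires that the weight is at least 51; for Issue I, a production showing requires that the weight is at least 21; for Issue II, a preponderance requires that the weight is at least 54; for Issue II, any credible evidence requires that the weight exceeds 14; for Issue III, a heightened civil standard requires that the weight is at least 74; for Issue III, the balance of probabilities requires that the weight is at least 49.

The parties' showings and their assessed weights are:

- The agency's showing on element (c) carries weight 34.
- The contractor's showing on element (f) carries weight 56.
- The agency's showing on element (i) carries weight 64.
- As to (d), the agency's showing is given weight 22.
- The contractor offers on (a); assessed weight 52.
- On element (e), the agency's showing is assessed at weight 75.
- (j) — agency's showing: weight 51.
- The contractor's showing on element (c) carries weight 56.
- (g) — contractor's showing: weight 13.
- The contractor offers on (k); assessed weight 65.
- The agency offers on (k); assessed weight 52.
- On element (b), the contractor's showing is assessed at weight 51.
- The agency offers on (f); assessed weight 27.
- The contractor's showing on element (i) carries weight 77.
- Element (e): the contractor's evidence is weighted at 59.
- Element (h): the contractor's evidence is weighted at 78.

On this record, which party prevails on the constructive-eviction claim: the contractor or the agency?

agency

— Issue I —
Stage I.1 — burden on contractor; standard: the preponderance of the evidence (weight is at least 51).
    (a): 52 ≥ 51 [met]
    (b): 51 ≥ 51 [met]
  All elements met. The contractor retains the burden for Stage I.2.
Stage I.2 — burden on contractor; standard: the preponderance of the evidence (weight is at least 51).
    (c): 56 (agency's 34 disregarded) ≥ 51 [met]
  The contractor carries Stage I.2; the agency now bears the burden.
Stage I.3 — burden on agency; standard: a production showing (weight is at least 21).
    (d): 22 ≥ 21 [met]
  The agency carries the last stage.
With every stage satisfied, the agency prevails on this issue.
— Issue II —
Stage II.1 — burden on contractor; standard: a preponderance (weight is at least 54).
    (e): 59 (agency's 75 disregarded) ≥ 54 [met]
    (f): 56 (agency's 27 disregarded) ≥ 54 [met]
  Stage II.1 is satisfied; the contractor continues to bear the burden.
Stage II.2 — burden on contractor; standard: any credible evidence (weight exceeds 14).
    (g): 13 ≤ 14 [not met]
  Not every element is met, so the contractor fails to carry Stage II.2.
So the agency prevails on this issue.
— Issue III —
Stage III.1 (contractor, a heightened civil standard, weight is at least 74): (h) 78 ≥ 74 — meets; (i) 77 (agency's 64 disregarded) ≥ 74 — meets.
  The contractor carries Stage III.1; the agency now bears the burden.
Stage III.2 (agency, the balance of probabilities, weight is at least 49): (j) 51 ≥ 49 — meets; (k) 52 (contractor's 65 disregarded) ≥ 49 — meets.
  The agency carries the last stage.
With every stage satisfied, the agency prevails on this issue.
Per-issue: Issue I → agency; Issue II → agency; Issue III → agency. The contractor must prevail on at least one issue; overall, the agency prevails.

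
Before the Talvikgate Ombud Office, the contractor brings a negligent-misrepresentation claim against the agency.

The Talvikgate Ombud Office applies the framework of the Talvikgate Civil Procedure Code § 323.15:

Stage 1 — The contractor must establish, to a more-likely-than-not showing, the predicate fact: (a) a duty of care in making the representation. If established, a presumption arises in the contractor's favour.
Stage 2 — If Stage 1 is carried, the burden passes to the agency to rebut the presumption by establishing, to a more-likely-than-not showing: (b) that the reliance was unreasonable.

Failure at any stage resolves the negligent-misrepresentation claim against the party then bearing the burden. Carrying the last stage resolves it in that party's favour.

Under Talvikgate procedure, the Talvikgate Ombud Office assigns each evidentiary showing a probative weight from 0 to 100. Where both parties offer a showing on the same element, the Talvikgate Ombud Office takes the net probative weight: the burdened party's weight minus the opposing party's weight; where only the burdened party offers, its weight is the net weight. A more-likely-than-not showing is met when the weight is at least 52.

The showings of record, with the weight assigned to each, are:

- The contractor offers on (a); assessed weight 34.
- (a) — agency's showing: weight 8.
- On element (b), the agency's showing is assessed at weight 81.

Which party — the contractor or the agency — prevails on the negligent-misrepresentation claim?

Stage 1 — burden on contractor; standard: a more-likely-than-not showing (weight is at least 52).
    (a): 34 − 8 = 26 < 52 [not met]
  The contractor does not carry Stage 1.
So the agency prevails.

agency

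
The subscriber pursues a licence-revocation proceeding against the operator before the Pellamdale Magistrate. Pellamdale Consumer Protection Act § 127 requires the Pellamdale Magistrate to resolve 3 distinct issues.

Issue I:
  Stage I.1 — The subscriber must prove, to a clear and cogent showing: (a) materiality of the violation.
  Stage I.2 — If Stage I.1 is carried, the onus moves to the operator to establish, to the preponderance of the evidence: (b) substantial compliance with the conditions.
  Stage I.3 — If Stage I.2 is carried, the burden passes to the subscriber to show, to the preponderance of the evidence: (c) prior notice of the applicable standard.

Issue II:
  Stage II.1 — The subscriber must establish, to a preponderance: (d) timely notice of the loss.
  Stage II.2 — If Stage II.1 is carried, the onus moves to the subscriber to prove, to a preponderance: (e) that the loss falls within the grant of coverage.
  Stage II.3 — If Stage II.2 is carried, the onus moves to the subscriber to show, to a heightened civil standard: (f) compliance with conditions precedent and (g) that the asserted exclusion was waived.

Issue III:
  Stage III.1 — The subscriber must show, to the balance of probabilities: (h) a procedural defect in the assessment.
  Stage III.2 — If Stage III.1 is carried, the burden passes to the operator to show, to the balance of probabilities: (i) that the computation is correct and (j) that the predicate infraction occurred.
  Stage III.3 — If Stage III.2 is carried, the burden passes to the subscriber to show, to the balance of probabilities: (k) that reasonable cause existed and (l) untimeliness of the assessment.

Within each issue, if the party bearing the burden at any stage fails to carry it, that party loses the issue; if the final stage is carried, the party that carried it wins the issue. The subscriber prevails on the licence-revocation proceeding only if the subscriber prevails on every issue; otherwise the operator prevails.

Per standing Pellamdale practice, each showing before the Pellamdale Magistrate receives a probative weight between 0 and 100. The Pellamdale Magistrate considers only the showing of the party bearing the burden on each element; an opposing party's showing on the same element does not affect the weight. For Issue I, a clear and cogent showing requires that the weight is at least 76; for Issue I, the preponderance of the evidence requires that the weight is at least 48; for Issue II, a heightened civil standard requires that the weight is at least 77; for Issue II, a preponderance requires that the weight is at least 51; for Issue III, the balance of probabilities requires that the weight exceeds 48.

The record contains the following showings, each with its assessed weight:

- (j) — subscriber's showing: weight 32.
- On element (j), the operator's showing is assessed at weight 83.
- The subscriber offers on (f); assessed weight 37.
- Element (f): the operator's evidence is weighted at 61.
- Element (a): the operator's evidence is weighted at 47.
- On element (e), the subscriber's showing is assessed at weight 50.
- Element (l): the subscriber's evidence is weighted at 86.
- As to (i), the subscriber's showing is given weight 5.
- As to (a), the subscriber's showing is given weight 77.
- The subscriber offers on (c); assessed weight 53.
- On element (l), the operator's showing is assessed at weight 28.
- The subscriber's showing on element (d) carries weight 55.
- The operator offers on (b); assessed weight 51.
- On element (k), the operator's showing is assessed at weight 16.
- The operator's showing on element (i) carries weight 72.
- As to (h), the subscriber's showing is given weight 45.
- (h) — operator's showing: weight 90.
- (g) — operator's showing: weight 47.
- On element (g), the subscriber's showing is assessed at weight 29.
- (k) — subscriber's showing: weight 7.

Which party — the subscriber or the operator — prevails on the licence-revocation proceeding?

— Issue I —
Stage I.1 — burden on subscriber; standard: a clear and cogent showing (weight is at least 76).
    (a): 77 (operator's 47 disregarded) ≥ 76 [met]
  Stage I.1 is satisfied; the onus moves to the operator.
Stage I.2 — burden on operator; standard: the preponderance of the evidence (weight is at least 48).
    (b): 51 ≥ 48 [met]
  Stage I.2 is satisfied; the onus moves to the subscriber.
Stage I.3 — burden on subscriber; standard: the preponderance of the evidence (weight is at least 48).
    (c): 53 ≥ 48 [met]
  Stage I.3 carried; the final stage is satisfied.
With every stage satisfied, the subscriber prevails on this issue.
— Issue II —
Stage II.1 (subscriber, a preponderance, weight is at least 51): (d) 55 ≥ 51 — meets.
  All elements met. The subscriber retains the burden for Stage II.2.
Stage II.2 (subscriber, a preponderance, weight is at least 51): (e) 50 < 51 — fails.
  Stage II.2 not carried; the subscriber fails its burden.
The analysis ends at Stage II.2; the operator prevails on this issue.
— Issue III —
At Stage III.1 the subscriber must meet the balance of probabilities (weight exceeds 48): on (h) the weight is 45 (the operator's 90 is given no effect), which does not exceed 48, so (h) does not meet the standard.
  The subscriber does not carry Stage III.1.
So the operator prevails on this issue.
Per-issue: Issue I → subscriber; Issue II → operator; Issue III → operator. The subscriber must prevail on every issue; overall, the operator prevails.

operator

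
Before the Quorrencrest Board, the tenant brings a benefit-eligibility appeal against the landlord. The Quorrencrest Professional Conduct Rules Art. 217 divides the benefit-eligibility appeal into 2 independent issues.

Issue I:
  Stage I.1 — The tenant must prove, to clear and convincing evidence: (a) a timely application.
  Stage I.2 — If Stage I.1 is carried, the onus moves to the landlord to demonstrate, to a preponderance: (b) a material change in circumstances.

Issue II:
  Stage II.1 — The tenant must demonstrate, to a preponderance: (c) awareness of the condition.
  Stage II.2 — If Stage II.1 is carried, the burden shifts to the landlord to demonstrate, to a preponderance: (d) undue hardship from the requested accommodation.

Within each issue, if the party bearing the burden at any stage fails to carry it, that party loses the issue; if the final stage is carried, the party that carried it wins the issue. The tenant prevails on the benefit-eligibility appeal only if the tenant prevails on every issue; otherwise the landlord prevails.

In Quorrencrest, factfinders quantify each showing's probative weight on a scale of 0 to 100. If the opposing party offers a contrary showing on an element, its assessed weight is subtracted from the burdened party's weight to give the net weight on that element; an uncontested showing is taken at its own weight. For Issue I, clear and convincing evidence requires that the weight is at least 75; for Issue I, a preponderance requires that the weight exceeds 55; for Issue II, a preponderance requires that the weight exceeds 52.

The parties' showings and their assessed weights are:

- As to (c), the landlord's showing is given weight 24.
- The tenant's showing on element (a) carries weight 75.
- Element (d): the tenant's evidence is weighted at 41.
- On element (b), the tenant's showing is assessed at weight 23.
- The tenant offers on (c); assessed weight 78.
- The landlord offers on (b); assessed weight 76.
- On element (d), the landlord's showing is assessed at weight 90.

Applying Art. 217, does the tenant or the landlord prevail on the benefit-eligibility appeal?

— Issue I —
Stage I.1 (tenant, clear and convincing evidence, weight is at least 75): (a) 75 ≥ 75 — meets.
  Stage I.1 is satisfied; the onus moves to the landlord.
Stage I.2 (landlord, a preponderance, weight exceeds 55): (b) net 76−23=53 ≤ 55 — fails.
  Stage I.2 not carried; the landlord fails its burden.
So the tenant prevails on this issue.
— Issue II —
Stage II.1 — burden on tenant; standard: a preponderance (weight exceeds 52).
    (c): 78 − 24 = 54 > 52 [met]
  The tenant carries Stage II.1; the landlord now bears the burden.
Stage II.2 — burden on landlord; standard: a preponderance (weight exceeds 52).
    (d): 90 − 41 = 49 ≤ 52 [not met]
  Stage II.2 not carried; the landlord fails its burden.
So the tenant prevails on this issue.
Per-issue: Issue I → tenant; Issue II → tenant. The tenant must prevail on every issue; overall, the tenant prevails.

tenant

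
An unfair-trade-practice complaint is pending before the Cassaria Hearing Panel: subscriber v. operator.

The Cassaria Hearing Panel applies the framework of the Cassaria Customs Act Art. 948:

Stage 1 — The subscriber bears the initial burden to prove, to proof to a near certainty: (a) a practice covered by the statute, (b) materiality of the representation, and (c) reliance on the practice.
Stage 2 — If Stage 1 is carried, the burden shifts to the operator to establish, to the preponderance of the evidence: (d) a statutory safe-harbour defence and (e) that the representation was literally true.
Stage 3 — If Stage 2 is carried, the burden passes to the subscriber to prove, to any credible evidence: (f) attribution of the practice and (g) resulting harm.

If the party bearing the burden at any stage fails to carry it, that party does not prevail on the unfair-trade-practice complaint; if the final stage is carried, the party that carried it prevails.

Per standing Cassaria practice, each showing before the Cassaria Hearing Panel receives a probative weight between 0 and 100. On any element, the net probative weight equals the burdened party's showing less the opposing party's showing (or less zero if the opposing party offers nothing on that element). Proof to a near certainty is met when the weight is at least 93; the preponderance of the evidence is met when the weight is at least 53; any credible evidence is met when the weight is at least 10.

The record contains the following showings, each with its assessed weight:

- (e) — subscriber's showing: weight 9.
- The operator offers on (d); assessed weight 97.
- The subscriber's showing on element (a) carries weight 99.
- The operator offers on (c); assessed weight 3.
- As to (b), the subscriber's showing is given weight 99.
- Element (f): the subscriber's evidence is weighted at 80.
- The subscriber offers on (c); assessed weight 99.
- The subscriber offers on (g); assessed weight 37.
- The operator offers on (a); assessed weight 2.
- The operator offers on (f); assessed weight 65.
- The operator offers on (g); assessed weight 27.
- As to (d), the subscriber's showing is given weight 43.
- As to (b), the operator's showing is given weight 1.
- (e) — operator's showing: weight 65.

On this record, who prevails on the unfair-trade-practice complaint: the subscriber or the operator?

Stage 1 — burden on subscriber; standard: proof to a near certainty (weight is at least 93).
    (a): 99 − 2 = 97 ≥ 93 [met]
    (b): 99 − 1 = 98 ≥ 93 [met]
    (c): 99 − 3 = 96 ≥ 93 [met]
  Stage 1 carried; the burden shifts to the operator.
Stage 2 — burden on operator; standard: the preponderance of the evidence (weight is at least 53).
    (d): 97 − 43 = 54 ≥ 53 [met]
    (e): 65 − 9 = 56 ≥ 53 [met]
  The operator carries Stage 2; the subscriber now bears the burden.
Stage 3 — burden on subscriber; standard: any credible evidence (weight is at least 10).
    (f): 80 − 65 = 15 ≥ 10 [met]
    (g): 37 − 27 = 10 ≥ 10 [met]
  Stage 3 carried; the final stage is satisfied.
With every stage satisfied, the subscriber prevails.

subscriber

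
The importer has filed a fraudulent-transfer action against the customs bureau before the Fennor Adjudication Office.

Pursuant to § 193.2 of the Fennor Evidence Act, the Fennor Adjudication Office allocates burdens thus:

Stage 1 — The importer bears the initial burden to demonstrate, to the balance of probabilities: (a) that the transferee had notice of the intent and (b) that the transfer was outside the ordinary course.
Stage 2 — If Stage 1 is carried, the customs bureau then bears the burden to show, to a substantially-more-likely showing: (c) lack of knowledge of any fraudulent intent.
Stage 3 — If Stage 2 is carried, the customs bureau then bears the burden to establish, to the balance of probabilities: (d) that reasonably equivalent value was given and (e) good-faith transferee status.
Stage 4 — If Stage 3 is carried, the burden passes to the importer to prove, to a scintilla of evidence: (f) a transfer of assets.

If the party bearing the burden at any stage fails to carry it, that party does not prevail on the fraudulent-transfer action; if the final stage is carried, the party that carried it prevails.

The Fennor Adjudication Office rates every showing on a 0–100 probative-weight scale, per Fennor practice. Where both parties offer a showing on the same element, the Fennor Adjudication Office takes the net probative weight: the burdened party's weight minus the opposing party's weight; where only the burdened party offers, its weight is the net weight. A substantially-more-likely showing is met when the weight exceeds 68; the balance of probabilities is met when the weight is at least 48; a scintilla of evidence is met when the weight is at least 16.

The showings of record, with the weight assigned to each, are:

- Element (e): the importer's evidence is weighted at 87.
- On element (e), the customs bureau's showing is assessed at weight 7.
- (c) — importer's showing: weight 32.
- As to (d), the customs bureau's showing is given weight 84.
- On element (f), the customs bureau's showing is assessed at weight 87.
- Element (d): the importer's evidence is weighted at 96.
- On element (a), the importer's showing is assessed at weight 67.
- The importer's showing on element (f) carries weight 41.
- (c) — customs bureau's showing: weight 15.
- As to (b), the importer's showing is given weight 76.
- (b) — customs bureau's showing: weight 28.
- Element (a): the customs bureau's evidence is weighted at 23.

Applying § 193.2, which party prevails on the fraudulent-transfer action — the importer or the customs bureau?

Stage 1 (importer, the balance of probabilities, weight is at least 48): (a) net 67−23=44 < 48 — fails; (b) net 76−28=48 ≥ 48 — meets.
  Stage 1 not carried; the importer fails its burden.
The analysis ends at Stage 1; the customs bureau prevails.

customs bureau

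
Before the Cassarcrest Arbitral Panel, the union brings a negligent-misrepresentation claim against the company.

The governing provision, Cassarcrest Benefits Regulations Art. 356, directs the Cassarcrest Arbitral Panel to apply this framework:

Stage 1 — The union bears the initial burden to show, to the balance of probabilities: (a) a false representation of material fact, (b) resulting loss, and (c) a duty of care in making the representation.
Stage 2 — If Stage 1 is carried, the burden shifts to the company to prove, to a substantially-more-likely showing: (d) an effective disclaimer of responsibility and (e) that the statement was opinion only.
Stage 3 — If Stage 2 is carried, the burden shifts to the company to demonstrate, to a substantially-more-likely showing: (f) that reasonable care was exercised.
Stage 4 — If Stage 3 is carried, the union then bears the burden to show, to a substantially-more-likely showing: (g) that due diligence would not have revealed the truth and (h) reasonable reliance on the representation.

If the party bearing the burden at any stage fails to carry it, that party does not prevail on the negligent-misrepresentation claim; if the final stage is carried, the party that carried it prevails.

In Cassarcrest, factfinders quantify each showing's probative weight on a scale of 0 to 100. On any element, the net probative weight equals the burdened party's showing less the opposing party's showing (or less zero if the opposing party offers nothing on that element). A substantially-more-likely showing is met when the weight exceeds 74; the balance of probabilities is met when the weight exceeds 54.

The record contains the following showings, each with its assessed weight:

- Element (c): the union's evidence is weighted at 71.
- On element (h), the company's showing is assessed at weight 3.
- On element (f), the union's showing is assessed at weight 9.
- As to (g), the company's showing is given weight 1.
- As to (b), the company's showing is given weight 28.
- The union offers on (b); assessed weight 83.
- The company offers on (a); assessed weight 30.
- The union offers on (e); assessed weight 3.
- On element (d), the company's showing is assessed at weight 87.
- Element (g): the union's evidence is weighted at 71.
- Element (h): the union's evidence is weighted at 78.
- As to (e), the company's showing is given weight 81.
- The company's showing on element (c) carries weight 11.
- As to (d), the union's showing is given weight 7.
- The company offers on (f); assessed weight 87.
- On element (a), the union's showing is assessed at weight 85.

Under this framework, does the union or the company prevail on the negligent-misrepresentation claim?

At Stage 1 the union must meet the balance of probabilities (weight exceeds 54): on (a) the weight is 85 less the opposing 30 gives net 55, which does exceed 54, so (a) meets the standard; on (b) the weight is 83 less the opposing 28 gives net 55, which does exceed 54, so (b) meets the standard; on (c) the weight is 71 less the opposing 11 gives net 60, > 54, so (c) meets the standard.
  All elements met. The burden passes to the company.
At Stage 2 the company must meet a substantially-more-likely showing (weight exceeds 74): on (d) the weight is 87 less the opposing 7 gives net 80, > 74, so (d) meets the standard; on (e) the weight is 81 less the opposing 3 gives net 78, > 74, so (e) meets the standard.
  Stage 2 carried; the burden remains with the company.
At Stage 3 the company must meet a substantially-more-likely showing (weight exceeds 74): on (f) the weight is 87 less the opposing 9 gives net 78, which does exceed 74, so (f) meets the standard.
  Stage 3 carried; the burden shifts to the union.
At Stage 4 the union must meet a substantially-more-likely showing (weight exceeds 74): on (g) the weight is 71 less the opposing 1 gives net 70, which does not exceed 74, so (g) does not meet the standard; on (h) the weight is 78 less the opposing 3 gives net 75, which does exceed 74, so (h) meets the standard.
  Not every element is met, so the union fails to carry Stage 4.
So the company prevails.

company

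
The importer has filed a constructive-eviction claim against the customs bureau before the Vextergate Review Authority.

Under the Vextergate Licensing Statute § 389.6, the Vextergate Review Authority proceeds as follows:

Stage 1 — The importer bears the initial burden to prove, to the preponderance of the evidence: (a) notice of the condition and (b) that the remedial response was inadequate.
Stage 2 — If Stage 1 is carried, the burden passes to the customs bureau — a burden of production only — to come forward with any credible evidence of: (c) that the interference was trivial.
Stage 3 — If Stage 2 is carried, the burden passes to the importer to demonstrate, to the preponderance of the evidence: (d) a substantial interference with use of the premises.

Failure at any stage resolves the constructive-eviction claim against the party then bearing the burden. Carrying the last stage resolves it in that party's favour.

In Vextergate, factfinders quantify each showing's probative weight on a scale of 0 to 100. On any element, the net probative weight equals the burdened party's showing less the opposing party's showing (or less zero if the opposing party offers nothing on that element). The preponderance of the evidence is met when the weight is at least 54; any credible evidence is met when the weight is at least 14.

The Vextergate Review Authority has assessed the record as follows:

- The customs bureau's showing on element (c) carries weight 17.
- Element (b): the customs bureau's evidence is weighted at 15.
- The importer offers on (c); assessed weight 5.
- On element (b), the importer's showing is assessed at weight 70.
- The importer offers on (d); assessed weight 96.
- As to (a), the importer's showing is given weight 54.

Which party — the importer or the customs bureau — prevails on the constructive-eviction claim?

At Stage 1 the importer must meet the preponderance of the evidence (weight is at least 54): on (a) the weight is 54, which does reach 54, so (a) meets the standard; on (b) the weight is 70 less the opposing 15 gives net 55, ≥ 54, so (b) meets the standard.
  All elements met. The burden passes to the customs bureau.
At Stage 2 the customs bureau must meet any credible evidence (weight is at least 14): on (c) the weight is 17 less the opposing 5 gives net 12, which does not reach 14, so (c) does not meet the standard.
  Not every element is met, so the customs bureau fails to carry Stage 2.
The importer prevails.

importer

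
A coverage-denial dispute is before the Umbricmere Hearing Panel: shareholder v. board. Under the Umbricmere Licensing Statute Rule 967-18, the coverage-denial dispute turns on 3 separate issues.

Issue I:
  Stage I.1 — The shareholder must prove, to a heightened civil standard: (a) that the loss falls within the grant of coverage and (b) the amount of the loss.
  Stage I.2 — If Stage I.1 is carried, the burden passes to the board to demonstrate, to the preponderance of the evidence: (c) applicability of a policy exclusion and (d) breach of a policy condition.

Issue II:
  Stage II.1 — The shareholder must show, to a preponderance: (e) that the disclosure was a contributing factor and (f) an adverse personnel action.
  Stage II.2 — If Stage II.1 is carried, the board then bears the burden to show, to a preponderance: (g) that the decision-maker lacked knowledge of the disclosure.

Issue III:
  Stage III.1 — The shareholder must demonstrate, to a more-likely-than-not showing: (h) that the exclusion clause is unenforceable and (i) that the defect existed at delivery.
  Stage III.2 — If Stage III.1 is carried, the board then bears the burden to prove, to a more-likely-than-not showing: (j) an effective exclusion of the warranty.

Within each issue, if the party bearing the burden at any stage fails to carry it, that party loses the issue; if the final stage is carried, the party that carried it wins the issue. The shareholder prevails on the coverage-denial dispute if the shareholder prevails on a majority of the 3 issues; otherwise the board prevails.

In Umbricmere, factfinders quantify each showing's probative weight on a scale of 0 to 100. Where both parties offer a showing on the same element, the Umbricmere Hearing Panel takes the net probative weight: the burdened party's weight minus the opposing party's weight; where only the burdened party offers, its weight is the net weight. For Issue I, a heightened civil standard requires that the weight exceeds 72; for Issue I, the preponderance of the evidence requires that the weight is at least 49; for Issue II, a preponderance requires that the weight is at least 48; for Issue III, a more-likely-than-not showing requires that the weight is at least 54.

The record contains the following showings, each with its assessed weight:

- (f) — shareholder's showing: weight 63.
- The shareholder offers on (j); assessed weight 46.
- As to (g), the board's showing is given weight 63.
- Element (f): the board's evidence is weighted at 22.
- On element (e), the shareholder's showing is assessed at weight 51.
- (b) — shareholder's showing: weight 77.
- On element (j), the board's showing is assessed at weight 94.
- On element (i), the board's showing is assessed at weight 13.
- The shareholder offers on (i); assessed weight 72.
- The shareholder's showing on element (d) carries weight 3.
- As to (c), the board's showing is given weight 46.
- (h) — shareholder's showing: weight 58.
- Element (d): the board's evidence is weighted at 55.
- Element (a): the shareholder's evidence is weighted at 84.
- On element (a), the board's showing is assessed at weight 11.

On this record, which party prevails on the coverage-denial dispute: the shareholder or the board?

— Issue I —
At Stage I.1 the shareholder must meet a heightened civil standard (weight exceeds 72): on (a) the weight is 84 less the opposing 11 gives net 73, > 72, so (a) meets the standard; on (b) the weight is 77, > 72, so (b) meets the standard.
  Stage I.1 is satisfied; the onus moves to the board.
At Stage I.2 the board must meet the preponderance of the evidence (weight is at least 49): on (c) the weight is 46, < 49, so (c) does not meet the standard; on (d) the weight is 55 less the opposing 3 gives net 52, ≥ 49, so (d) meets the standard.
  The board does not carry Stage I.2.
The analysis ends at Stage I.2; the shareholder prevails on this issue.
— Issue II —
Stage II.1 (shareholder, a preponderance, weight is at least 48): (e) 51 ≥ 48 — meets; (f) net 63−22=41 < 48 — fails.
  Stage II.1 not carried; the shareholder fails its burden.
So the board prevails on this issue.
— Issue III —
Stage III.1 (shareholder, a more-likely-than-not showing, weight is at least 54): (h) 58 ≥ 54 — meets; (i) net 72−13=59 ≥ 54 — meets.
  All elements met. The burden passes to the board.
Stage III.2 (board, a more-likely-than-not showing, weight is at least 54): (j) net 94−46=48 < 54 — fails.
  Not every element is met, so the board fails to carry Stage III.2.
The analysis ends at Stage III.2; the shareholder prevails on this issue.
Per-issue: Issue I → shareholder; Issue II → board; Issue III → shareholder. The shareholder must prevail on a majority of issues; overall, the shareholder prevails.

shareholder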